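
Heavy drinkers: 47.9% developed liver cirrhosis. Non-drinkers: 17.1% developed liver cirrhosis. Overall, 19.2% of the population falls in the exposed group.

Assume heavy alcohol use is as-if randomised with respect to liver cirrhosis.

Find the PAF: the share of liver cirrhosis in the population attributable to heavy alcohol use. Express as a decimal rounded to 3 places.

PAF ≈ 0.257

p₁ = 0.479, p₀ = 0.171.
Overall risk P(Y=1) = π·p₁ + (1−π)·p₀ = 0.192×0.479 + 0.808×0.171 = 0.23014.
Under exogeneity, PAF = [P(Y=1) − p₀] / P(Y=1).
PAF = (0.23014 − 0.171) / 0.23014 ≈ 0.2570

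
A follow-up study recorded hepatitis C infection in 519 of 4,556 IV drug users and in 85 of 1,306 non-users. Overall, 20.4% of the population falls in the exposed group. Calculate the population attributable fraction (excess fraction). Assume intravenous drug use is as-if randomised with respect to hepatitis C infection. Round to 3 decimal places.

PAF ≈ 0.133

p₁ = P(outcome | exposed) = 519/4556 = 0.11392
p₀ = P(outcome | unexposed) = 85/1306 = 0.065084
Overall risk P(Y=1) = π·p₁ + (1−π)·p₀ = 0.204×0.11392 + 0.796×0.065084 = 0.075046.
Under exogeneity, PAF = [P(Y=1) − p₀] / P(Y=1).
PAF = (0.075046 − 0.065084) / 0.075046 ≈ 0.1327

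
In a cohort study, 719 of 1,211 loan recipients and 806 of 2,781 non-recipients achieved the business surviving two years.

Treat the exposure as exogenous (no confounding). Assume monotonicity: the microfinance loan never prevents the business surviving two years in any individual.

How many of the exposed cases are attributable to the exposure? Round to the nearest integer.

about 368 cases

p₁ = P(outcome | exposed) = 719/1211 = 0.59372
p₀ = P(outcome | unexposed) = 806/2781 = 0.28982
PN = (p₁ − p₀)/p₁ = (0.59372 − 0.28982) / 0.59372 ≈ 0.51185.
Attributable cases ≈ PN × (exposed cases) = 0.51185 × 719 ≈ 368.02.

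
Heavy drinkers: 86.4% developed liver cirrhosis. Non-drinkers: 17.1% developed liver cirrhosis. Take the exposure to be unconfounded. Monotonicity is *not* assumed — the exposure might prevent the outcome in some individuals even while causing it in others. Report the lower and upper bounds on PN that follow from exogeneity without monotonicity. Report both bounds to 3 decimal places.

p₁ = 0.864, p₀ = 0.171.
Under exogeneity alone the bounds on PN are max{0,(p₁−p₀)/p₁} ≤ PN ≤ min{1,(1−p₀)/p₁}.
  lower = (p₁ − p₀)/p₁ = 0.693 / 0.864 ≈ 0.8021
  upper = min{1, (1 − p₀)/p₁} = 0.829 / 0.864 ≈ 0.9595

0.802 ≤ PN ≤ 0.959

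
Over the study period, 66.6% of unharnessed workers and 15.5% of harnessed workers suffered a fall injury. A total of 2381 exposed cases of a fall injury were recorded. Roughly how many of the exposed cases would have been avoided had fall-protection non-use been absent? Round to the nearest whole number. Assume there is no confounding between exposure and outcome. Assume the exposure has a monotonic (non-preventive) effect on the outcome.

p₁ = 0.666, p₀ = 0.155.
PN = (p₁ − p₀)/p₁ = (0.666 − 0.155) / 0.666 ≈ 0.76727.
Attributable cases ≈ PN × (exposed cases) = 0.76727 × 2381 ≈ 1826.86.

about 1827 cases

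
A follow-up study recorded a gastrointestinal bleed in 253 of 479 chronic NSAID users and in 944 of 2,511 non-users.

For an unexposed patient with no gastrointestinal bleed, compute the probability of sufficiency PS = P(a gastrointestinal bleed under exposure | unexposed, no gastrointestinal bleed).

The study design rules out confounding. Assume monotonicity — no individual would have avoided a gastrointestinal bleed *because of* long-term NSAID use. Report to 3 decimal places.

PS ≈ 0.244

p₁ = P(outcome | exposed) = 253/479 = 0.52818
p₀ = P(outcome | unexposed) = 944/2511 = 0.37595
Under exogeneity and monotonicity, PS = (p₁ − p₀) / (1 − p₀).
PS = (0.52818 − 0.37595) / (1 − 0.37595) = 0.15224 / 0.62405 ≈ 0.2439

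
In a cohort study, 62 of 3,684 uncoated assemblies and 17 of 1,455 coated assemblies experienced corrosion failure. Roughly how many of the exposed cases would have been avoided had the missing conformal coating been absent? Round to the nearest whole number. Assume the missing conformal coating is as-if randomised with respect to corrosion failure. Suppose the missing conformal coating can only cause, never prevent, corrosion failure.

about 19 cases

p₁ = P(outcome | exposed) = 62/3684 = 0.01683
p₀ = P(outcome | unexposed) = 17/1455 = 0.011684
PN = (p₁ − p₀)/p₁ = (0.01683 − 0.011684) / 0.01683 ≈ 0.30575.
Attributable cases ≈ PN × (exposed cases) = 0.30575 × 62 ≈ 18.96.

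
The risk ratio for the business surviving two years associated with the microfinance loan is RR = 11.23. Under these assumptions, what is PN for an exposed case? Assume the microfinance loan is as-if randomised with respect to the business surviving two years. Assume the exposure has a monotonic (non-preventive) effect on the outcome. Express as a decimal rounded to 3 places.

PN ≈ 0.911

Under exogeneity and monotonicity, PN = (RR − 1) / RR = 1 − 1/RR.
PN = (11.23 − 1) / 11.23 = 10.23 / 11.23 ≈ 0.9110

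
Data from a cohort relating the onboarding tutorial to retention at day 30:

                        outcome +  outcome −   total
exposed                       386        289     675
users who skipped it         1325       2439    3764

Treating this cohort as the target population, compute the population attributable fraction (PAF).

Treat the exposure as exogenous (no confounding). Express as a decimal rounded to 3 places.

p₁ = P(outcome | exposed) = 386/675 = 0.57185
p₀ = P(outcome | unexposed) = 1325/3764 = 0.35202
Exposure prevalence π = 675/4439 = 0.15206; overall risk P(Y=1) = 0.38545.
Under exogeneity, PAF = [P(Y=1) − p₀]/P(Y=1).
PAF = (0.38545 − 0.35202) / 0.38545 ≈ 0.0867

PAF ≈ 0.087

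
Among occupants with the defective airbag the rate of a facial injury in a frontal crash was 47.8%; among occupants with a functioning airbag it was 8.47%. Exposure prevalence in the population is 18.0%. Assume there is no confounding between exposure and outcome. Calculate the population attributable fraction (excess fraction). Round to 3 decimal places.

p₁ = 0.478, p₀ = 0.0847.
Overall risk P(Y=1) = π·p₁ + (1−π)·p₀ = 0.18×0.478 + 0.82×0.0847 = 0.15549.
Under exogeneity, PAF = [P(Y=1) − p₀] / P(Y=1).
PAF = (0.15549 − 0.0847) / 0.15549 ≈ 0.4553

PAF ≈ 0.455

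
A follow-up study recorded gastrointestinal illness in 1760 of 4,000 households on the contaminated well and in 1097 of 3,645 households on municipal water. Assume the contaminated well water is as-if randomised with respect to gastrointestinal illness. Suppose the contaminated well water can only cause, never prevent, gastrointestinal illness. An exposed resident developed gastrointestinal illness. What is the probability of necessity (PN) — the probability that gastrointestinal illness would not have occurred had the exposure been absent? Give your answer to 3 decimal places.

p₁ = P(outcome | exposed) = 1760/4000 = 0.44
p₀ = P(outcome | unexposed) = 1097/3645 = 0.30096
Under exogeneity and monotonicity, PN = (p₁ − p₀) / p₁.
PN = (0.44 − 0.30096) / 0.44 = 0.13904 / 0.44 ≈ 0.3160

PN ≈ 0.316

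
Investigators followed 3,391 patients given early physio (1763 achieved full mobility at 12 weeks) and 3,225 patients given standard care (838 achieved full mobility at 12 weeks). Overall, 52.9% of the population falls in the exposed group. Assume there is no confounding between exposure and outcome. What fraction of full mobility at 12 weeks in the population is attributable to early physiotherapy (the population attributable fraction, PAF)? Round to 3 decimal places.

p₁ = P(outcome | exposed) = 1763/3391 = 0.51991
p₀ = P(outcome | unexposed) = 838/3225 = 0.25984
Overall risk P(Y=1) = π·p₁ + (1−π)·p₀ = 0.529×0.51991 + 0.471×0.25984 = 0.39742.
Under exogeneity, PAF = [P(Y=1) − p₀] / P(Y=1).
PAF = (0.39742 − 0.25984) / 0.39742 ≈ 0.3462

PAF ≈ 0.346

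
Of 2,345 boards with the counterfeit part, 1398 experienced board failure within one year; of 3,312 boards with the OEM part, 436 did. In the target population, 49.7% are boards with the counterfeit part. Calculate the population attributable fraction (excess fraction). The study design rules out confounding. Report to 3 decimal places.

PAF ≈ 0.637

p₁ = P(outcome | exposed) = 1398/2345 = 0.59616
p₀ = P(outcome | unexposed) = 436/3312 = 0.13164
Overall risk P(Y=1) = π·p₁ + (1−π)·p₀ = 0.497×0.59616 + 0.503×0.13164 = 0.36251.
Under exogeneity, PAF = [P(Y=1) − p₀] / P(Y=1).
PAF = (0.36251 − 0.13164) / 0.36251 ≈ 0.6369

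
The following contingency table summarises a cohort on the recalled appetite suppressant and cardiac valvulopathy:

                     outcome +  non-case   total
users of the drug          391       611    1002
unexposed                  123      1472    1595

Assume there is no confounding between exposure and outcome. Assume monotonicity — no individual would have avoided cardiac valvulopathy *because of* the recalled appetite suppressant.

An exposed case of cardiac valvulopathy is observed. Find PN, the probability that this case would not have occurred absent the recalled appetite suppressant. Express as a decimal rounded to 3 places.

p₁ = P(outcome | exposed) = 391/1002 = 0.39022
p₀ = P(outcome | unexposed) = 123/1595 = 0.077116
Under exogeneity and monotonicity, PN = (p₁ − p₀)/p₁.
PN = (0.39022 − 0.077116) / 0.39022 ≈ 0.8024

PN ≈ 0.802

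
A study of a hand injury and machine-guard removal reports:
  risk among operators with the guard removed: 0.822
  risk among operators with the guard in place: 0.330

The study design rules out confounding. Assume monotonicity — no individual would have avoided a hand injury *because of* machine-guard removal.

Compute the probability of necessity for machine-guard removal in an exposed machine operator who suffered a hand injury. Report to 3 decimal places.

PN ≈ 0.599

Let p₁ = 0.822, p₀ = 0.33.
Under exogeneity and monotonicity, PN = (p₁ − p₀) / p₁.
PN = (0.822 − 0.33) / 0.822 = 0.492 / 0.822 ≈ 0.5985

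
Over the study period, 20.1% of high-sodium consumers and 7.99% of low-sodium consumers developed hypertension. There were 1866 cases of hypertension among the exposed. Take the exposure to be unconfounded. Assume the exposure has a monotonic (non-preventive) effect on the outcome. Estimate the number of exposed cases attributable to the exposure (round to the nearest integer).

about 1124 cases

p₁ = 0.201, p₀ = 0.0799.
PN = (p₁ − p₀)/p₁ = (0.201 − 0.0799) / 0.201 ≈ 0.60249.
Attributable cases ≈ PN × (exposed cases) = 0.60249 × 1866 ≈ 1124.24.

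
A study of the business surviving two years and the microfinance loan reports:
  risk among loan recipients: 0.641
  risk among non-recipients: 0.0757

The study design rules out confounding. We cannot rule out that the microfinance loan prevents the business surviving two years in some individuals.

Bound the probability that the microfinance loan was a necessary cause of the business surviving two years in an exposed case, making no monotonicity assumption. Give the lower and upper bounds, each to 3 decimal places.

Let p₁ = 0.641, p₀ = 0.0757.
Under exogeneity alone the bounds on PN are max{0,(p₁−p₀)/p₁} ≤ PN ≤ min{1,(1−p₀)/p₁}.
  lower = (p₁ − p₀)/p₁ = 0.5653 / 0.641 ≈ 0.8819
  upper = min{1, (1 − p₀)/p₁} = 0.9243 / 0.641 ≈ 1.4420 → capped at 1

0.882 ≤ PN ≤ 1.000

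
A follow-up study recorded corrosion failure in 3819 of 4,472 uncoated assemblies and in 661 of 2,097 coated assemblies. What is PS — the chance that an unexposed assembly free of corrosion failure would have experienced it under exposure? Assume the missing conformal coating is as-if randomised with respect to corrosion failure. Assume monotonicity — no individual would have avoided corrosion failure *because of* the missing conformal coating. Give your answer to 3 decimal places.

PS ≈ 0.787

p₁ = P(outcome | exposed) = 3819/4472 = 0.85398
p₀ = P(outcome | unexposed) = 661/2097 = 0.31521
Under exogeneity and monotonicity, PS = (p₁ − p₀) / (1 − p₀).
PS = (0.85398 − 0.31521) / (1 − 0.31521) = 0.53877 / 0.68479 ≈ 0.7868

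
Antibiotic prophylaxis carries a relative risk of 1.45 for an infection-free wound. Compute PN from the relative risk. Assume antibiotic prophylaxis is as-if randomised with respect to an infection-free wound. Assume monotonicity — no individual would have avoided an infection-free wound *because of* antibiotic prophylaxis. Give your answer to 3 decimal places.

PN ≈ 0.310

Under exogeneity and monotonicity, PN = (RR − 1) / RR = 1 − 1/RR.
PN = (1.45 − 1) / 1.45 = 0.45 / 1.45 ≈ 0.3103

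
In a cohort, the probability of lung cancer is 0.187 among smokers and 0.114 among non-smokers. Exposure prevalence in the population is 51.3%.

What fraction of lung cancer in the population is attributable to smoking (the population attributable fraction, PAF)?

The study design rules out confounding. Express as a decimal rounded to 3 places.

PAF ≈ 0.247

Let p₁ = 0.187, p₀ = 0.114.
Overall risk P(Y=1) = π·p₁ + (1−π)·p₀ = 0.513×0.187 + 0.487×0.114 = 0.15145.
Under exogeneity, PAF = [P(Y=1) − p₀] / P(Y=1).
PAF = (0.15145 − 0.114) / 0.15145 ≈ 0.2473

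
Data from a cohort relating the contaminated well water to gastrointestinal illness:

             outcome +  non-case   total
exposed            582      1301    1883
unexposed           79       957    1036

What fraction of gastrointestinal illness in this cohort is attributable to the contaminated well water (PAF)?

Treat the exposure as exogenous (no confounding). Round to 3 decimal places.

p₁ = P(outcome | exposed) = 582/1883 = 0.30908
p₀ = P(outcome | unexposed) = 79/1036 = 0.076255
Exposure prevalence π = 1883/2919 = 0.64508; overall risk P(Y=1) = 0.22645.
Under exogeneity, PAF = [P(Y=1) − p₀]/P(Y=1).
PAF = (0.22645 − 0.076255) / 0.22645 ≈ 0.6633

PAF ≈ 0.663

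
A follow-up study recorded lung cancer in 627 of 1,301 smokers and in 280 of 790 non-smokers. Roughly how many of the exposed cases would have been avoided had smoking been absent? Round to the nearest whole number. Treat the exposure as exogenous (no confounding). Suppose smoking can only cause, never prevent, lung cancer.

p₁ = P(outcome | exposed) = 627/1301 = 0.48194
p₀ = P(outcome | unexposed) = 280/790 = 0.35443
PN = (p₁ − p₀)/p₁ = (0.48194 − 0.35443) / 0.48194 ≈ 0.26457.
Attributable cases ≈ PN × (exposed cases) = 0.26457 × 627 ≈ 165.89.

about 166 cases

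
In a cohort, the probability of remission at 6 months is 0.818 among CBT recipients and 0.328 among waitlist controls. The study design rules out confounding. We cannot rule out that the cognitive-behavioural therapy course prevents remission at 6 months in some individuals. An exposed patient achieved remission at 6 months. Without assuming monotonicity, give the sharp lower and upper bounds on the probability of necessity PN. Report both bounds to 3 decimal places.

Let p₁ = 0.818, p₀ = 0.328.
Under exogeneity alone the bounds on PN are max{0,(p₁−p₀)/p₁} ≤ PN ≤ min{1,(1−p₀)/p₁}.
  lower = (p₁ − p₀)/p₁ = 0.49 / 0.818 ≈ 0.5990
  upper = min{1, (1 − p₀)/p₁} = 0.672 / 0.818 ≈ 0.8215

0.599 ≤ PN ≤ 0.822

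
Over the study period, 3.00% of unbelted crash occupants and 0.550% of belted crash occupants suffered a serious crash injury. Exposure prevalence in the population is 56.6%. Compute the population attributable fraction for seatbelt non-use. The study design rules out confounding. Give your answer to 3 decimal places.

PAF ≈ 0.716

p₁ = 0.03, p₀ = 0.0055.
Overall risk P(Y=1) = π·p₁ + (1−π)·p₀ = 0.566×0.03 + 0.434×0.0055 = 0.019367.
Under exogeneity, PAF = [P(Y=1) − p₀] / P(Y=1).
PAF = (0.019367 − 0.0055) / 0.019367 ≈ 0.7160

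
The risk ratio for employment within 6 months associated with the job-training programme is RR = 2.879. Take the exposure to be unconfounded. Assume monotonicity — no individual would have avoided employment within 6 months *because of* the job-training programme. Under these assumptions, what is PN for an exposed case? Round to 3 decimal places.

Under exogeneity and monotonicity, PN = (RR − 1) / RR = 1 − 1/RR.
PN = (2.879 − 1) / 2.879 = 1.879 / 2.879 ≈ 0.6527

PN ≈ 0.653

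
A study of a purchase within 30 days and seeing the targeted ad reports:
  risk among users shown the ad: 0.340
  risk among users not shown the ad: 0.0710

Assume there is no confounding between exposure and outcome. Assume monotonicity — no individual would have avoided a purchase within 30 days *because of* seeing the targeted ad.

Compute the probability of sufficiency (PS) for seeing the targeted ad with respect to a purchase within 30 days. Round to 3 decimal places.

Let p₁ = 0.34, p₀ = 0.071.
Under exogeneity and monotonicity, PS = (p₁ − p₀) / (1 − p₀).
PS = (0.34 − 0.071) / (1 − 0.071) = 0.269 / 0.929 ≈ 0.2896

PS ≈ 0.290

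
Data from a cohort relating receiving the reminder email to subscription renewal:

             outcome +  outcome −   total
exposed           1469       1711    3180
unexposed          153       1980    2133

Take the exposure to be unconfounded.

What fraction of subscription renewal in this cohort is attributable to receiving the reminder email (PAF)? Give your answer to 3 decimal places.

p₁ = P(outcome | exposed) = 1469/3180 = 0.46195
p₀ = P(outcome | unexposed) = 153/2133 = 0.07173
Exposure prevalence π = 3180/5313 = 0.59853; overall risk P(Y=1) = 0.30529.
Under exogeneity, PAF = [P(Y=1) − p₀]/P(Y=1).
PAF = (0.30529 − 0.07173) / 0.30529 ≈ 0.7650

PAF ≈ 0.765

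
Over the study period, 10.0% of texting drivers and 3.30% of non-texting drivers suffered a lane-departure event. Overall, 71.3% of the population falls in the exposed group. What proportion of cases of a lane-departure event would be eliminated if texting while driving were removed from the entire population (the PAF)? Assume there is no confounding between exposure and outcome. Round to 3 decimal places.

PAF ≈ 0.591

p₁ = 0.1, p₀ = 0.033.
Overall risk P(Y=1) = π·p₁ + (1−π)·p₀ = 0.713×0.1 + 0.287×0.033 = 0.080771.
Under exogeneity, PAF = [P(Y=1) − p₀] / P(Y=1).
PAF = (0.080771 − 0.033) / 0.080771 ≈ 0.5914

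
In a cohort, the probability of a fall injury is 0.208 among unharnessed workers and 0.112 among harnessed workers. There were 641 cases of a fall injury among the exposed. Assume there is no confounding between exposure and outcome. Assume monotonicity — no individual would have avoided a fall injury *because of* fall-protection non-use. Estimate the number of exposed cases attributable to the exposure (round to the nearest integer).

Let p₁ = 0.208, p₀ = 0.112.
PN = (p₁ − p₀)/p₁ = (0.208 − 0.112) / 0.208 ≈ 0.46154.
Attributable cases ≈ PN × (exposed cases) = 0.46154 × 641 ≈ 295.85.

about 296 cases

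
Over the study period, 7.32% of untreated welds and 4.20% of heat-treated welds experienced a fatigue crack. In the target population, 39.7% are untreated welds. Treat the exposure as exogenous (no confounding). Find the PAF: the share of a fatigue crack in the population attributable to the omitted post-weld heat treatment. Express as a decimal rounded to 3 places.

p₁ = 0.0732, p₀ = 0.042.
Overall risk P(Y=1) = π·p₁ + (1−π)·p₀ = 0.397×0.0732 + 0.603×0.042 = 0.054386.
Under exogeneity, PAF = [P(Y=1) − p₀] / P(Y=1).
PAF = (0.054386 − 0.042) / 0.054386 ≈ 0.2277

PAF ≈ 0.228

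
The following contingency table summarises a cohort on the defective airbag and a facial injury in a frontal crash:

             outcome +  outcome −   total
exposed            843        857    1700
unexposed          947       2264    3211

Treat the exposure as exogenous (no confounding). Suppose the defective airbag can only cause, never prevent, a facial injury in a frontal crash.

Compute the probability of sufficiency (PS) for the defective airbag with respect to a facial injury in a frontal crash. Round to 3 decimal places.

PS ≈ 0.285

p₁ = P(outcome | exposed) = 843/1700 = 0.49588
p₀ = P(outcome | unexposed) = 947/3211 = 0.29492
Under exogeneity and monotonicity, PS = (p₁ − p₀)/(1 − p₀).
PS = (0.49588 − 0.29492) / 0.70508 ≈ 0.2850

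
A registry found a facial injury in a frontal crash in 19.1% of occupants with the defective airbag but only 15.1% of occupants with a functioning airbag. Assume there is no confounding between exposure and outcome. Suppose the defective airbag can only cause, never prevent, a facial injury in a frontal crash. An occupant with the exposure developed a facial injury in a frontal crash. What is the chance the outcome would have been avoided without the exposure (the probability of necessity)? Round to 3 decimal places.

PN ≈ 0.209

p₁ = 0.191, p₀ = 0.151.
Under exogeneity and monotonicity, PN = (p₁ − p₀) / p₁.
PN = (0.191 − 0.151) / 0.191 = 0.04 / 0.191 ≈ 0.2094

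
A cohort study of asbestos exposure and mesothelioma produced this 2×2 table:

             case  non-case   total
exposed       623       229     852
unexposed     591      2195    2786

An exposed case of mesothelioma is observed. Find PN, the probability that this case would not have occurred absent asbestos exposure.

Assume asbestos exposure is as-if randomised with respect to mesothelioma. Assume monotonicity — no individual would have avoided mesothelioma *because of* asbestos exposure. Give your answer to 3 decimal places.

p₁ = P(outcome | exposed) = 623/852 = 0.73122
p₀ = P(outcome | unexposed) = 591/2786 = 0.21213
Under exogeneity and monotonicity, PN = (p₁ − p₀)/p₁.
PN = (0.73122 − 0.21213) / 0.73122 ≈ 0.7099

PN ≈ 0.710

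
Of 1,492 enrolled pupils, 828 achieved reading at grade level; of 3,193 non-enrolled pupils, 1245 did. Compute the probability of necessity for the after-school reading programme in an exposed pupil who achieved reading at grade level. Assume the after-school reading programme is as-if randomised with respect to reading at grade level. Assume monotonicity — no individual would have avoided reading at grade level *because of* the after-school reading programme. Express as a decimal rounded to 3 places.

PN ≈ 0.297

p₁ = P(outcome | exposed) = 828/1492 = 0.55496
p₀ = P(outcome | unexposed) = 1245/3193 = 0.38992
Under exogeneity and monotonicity, PN = (p₁ − p₀) / p₁.
PN = (0.55496 − 0.38992) / 0.55496 = 0.16504 / 0.55496 ≈ 0.2974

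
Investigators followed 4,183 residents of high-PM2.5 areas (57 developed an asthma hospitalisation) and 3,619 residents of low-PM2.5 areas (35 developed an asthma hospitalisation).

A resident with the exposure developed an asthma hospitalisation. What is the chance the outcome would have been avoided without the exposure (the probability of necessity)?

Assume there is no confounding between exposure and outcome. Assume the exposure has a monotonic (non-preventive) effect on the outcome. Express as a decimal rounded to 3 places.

p₁ = P(outcome | exposed) = 57/4183 = 0.013627
p₀ = P(outcome | unexposed) = 35/3619 = 0.0096712
Under exogeneity and monotonicity, PN = (p₁ − p₀) / p₁.
PN = (0.013627 − 0.0096712) / 0.013627 = 0.0039554 / 0.013627 ≈ 0.2903

PN ≈ 0.290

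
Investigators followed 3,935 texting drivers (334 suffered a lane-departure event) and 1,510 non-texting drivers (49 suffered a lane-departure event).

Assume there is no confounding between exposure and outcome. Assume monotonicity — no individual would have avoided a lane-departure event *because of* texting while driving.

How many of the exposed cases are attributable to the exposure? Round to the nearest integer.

about 206 cases

p₁ = P(outcome | exposed) = 334/3935 = 0.084879
p₀ = P(outcome | unexposed) = 49/1510 = 0.03245
PN = (p₁ − p₀)/p₁ = (0.084879 − 0.03245) / 0.084879 ≈ 0.61769.
Attributable cases ≈ PN × (exposed cases) = 0.61769 × 334 ≈ 206.31.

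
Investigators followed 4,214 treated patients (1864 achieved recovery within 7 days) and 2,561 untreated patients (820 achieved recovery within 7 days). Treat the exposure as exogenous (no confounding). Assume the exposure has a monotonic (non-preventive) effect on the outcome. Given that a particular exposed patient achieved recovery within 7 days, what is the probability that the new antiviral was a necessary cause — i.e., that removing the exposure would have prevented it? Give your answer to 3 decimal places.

p₁ = P(outcome | exposed) = 1864/4214 = 0.44234
p₀ = P(outcome | unexposed) = 820/2561 = 0.32019
Under exogeneity and monotonicity, PN = (p₁ − p₀) / p₁.
PN = (0.44234 − 0.32019) / 0.44234 = 0.12215 / 0.44234 ≈ 0.2761

PN ≈ 0.276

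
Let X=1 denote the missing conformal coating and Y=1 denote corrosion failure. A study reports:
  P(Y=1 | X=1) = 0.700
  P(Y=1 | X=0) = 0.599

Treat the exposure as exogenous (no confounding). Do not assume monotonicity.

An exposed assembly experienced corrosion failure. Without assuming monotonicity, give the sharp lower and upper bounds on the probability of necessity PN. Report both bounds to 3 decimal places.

Let p₁ = 0.7, p₀ = 0.599.
Under exogeneity alone the bounds on PN are max{0,(p₁−p₀)/p₁} ≤ PN ≤ min{1,(1−p₀)/p₁}.
  lower = (p₁ − p₀)/p₁ = 0.101 / 0.7 ≈ 0.1443
  upper = min{1, (1 − p₀)/p₁} = 0.401 / 0.7 ≈ 0.5729

0.144 ≤ PN ≤ 0.573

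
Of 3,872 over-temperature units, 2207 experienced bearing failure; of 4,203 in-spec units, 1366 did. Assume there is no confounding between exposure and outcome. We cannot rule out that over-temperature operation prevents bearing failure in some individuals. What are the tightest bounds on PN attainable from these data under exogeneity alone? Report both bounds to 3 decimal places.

0.430 ≤ PN ≤ 1.000

p₁ = P(outcome | exposed) = 2207/3872 = 0.56999
p₀ = P(outcome | unexposed) = 1366/4203 = 0.32501
Under exogeneity alone the bounds on PN are max{0,(p₁−p₀)/p₁} ≤ PN ≤ min{1,(1−p₀)/p₁}.
  lower = (p₁ − p₀)/p₁ = 0.24498 / 0.56999 ≈ 0.4298
  upper = min{1, (1 − p₀)/p₁} = 0.67499 / 0.56999 ≈ 1.1842 → capped at 1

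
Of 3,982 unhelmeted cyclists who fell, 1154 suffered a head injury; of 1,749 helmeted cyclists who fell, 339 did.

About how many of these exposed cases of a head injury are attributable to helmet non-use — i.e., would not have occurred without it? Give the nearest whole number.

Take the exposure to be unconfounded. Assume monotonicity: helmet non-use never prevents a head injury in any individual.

p₁ = P(outcome | exposed) = 1154/3982 = 0.2898
p₀ = P(outcome | unexposed) = 339/1749 = 0.19383
PN = (p₁ − p₀)/p₁ = (0.2898 − 0.19383) / 0.2898 ≈ 0.33119.
Attributable cases ≈ PN × (exposed cases) = 0.33119 × 1154 ≈ 382.19.

about 382 cases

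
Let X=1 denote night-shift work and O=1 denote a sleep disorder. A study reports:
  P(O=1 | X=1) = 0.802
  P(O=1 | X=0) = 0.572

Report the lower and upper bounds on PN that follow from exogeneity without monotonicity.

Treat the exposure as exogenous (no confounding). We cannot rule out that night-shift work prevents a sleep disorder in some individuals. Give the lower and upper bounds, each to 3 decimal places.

0.287 ≤ PN ≤ 0.534

Let p₁ = 0.802, p₀ = 0.572.
Under exogeneity alone the bounds on PN are max{0,(p₁−p₀)/p₁} ≤ PN ≤ min{1,(1−p₀)/p₁}.
  lower = (p₁ − p₀)/p₁ = 0.23 / 0.802 ≈ 0.2868
  upper = min{1, (1 − p₀)/p₁} = 0.428 / 0.802 ≈ 0.5337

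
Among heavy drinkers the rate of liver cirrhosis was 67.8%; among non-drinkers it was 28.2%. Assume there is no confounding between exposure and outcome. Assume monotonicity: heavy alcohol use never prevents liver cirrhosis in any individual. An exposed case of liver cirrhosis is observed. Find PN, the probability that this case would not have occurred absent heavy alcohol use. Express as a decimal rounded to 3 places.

PN ≈ 0.584

p₁ = 0.678, p₀ = 0.282.
Under exogeneity and monotonicity, PN = (p₁ − p₀) / p₁.
PN = (0.678 − 0.282) / 0.678 = 0.396 / 0.678 ≈ 0.5841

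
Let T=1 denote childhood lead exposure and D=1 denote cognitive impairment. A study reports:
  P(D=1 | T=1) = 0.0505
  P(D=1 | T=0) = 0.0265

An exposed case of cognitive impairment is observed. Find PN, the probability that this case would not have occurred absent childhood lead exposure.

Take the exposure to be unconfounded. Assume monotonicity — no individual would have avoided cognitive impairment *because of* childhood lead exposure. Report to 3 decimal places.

Let p₁ = 0.0505, p₀ = 0.0265.
Under exogeneity and monotonicity, PN = (p₁ − p₀) / p₁.
PN = (0.0505 − 0.0265) / 0.0505 = 0.024 / 0.0505 ≈ 0.4752

PN ≈ 0.475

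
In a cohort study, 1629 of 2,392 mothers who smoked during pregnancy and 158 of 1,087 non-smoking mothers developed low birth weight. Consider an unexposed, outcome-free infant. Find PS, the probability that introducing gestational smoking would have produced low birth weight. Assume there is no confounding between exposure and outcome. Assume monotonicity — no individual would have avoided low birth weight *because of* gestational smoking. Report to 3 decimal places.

p₁ = P(outcome | exposed) = 1629/2392 = 0.68102
p₀ = P(outcome | unexposed) = 158/1087 = 0.14535
Under exogeneity and monotonicity, PS = (p₁ − p₀) / (1 − p₀).
PS = (0.68102 − 0.14535) / (1 − 0.14535) = 0.53567 / 0.85465 ≈ 0.6268

PS ≈ 0.627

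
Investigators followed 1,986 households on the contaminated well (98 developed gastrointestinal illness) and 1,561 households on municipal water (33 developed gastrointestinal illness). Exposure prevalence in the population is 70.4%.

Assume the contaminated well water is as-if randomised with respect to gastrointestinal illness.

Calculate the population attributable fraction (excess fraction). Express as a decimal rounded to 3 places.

p₁ = P(outcome | exposed) = 98/1986 = 0.049345
p₀ = P(outcome | unexposed) = 33/1561 = 0.02114
Overall risk P(Y=1) = π·p₁ + (1−π)·p₀ = 0.704×0.049345 + 0.296×0.02114 = 0.040997.
Under exogeneity, PAF = [P(Y=1) − p₀] / P(Y=1).
PAF = (0.040997 − 0.02114) / 0.040997 ≈ 0.4843

PAF ≈ 0.484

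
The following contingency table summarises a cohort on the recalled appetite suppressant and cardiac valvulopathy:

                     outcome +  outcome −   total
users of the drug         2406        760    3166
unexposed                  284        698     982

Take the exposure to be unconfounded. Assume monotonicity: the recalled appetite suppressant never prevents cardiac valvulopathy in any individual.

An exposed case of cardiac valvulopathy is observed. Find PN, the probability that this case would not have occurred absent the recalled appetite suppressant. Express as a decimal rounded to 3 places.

PN ≈ 0.619

p₁ = P(outcome | exposed) = 2406/3166 = 0.75995
p₀ = P(outcome | unexposed) = 284/982 = 0.28921
Under exogeneity and monotonicity, PN = (p₁ − p₀) / p₁.
PN = (0.75995 − 0.28921) / 0.75995 = 0.47074 / 0.75995 ≈ 0.6194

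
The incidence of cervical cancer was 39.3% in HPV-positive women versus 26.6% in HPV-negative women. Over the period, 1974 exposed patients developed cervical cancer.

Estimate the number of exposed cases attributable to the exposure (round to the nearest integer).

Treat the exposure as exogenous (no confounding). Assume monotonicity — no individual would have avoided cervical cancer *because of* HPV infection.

p₁ = 0.393, p₀ = 0.266.
PN = (p₁ − p₀)/p₁ = (0.393 − 0.266) / 0.393 ≈ 0.32316.
Attributable cases ≈ PN × (exposed cases) = 0.32316 × 1974 ≈ 637.91.

about 638 cases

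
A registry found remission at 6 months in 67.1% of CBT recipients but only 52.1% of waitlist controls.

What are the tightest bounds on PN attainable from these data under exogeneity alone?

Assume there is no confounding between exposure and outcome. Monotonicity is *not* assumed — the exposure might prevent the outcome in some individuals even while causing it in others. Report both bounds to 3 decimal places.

p₁ = 0.671, p₀ = 0.521.
Under exogeneity alone the bounds on PN are max{0,(p₁−p₀)/p₁} ≤ PN ≤ min{1,(1−p₀)/p₁}.
  lower = (p₁ − p₀)/p₁ = 0.15 / 0.671 ≈ 0.2235
  upper = min{1, (1 − p₀)/p₁} = 0.479 / 0.671 ≈ 0.7139

0.224 ≤ PN ≤ 0.714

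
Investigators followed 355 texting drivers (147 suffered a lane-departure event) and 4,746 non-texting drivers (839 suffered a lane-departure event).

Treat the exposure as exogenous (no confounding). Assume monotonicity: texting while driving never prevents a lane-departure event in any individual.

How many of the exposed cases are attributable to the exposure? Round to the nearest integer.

about 84 cases

p₁ = P(outcome | exposed) = 147/355 = 0.41408
p₀ = P(outcome | unexposed) = 839/4746 = 0.17678
PN = (p₁ − p₀)/p₁ = (0.41408 − 0.17678) / 0.41408 ≈ 0.57308.
Attributable cases ≈ PN × (exposed cases) = 0.57308 × 147 ≈ 84.24.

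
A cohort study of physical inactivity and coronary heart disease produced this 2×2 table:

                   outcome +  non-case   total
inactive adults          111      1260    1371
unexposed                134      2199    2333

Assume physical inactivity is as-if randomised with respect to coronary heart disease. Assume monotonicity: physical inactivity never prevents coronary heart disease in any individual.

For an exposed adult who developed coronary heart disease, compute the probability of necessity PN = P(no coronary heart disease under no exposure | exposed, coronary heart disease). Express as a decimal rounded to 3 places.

PN ≈ 0.291

p₁ = P(outcome | exposed) = 111/1371 = 0.080963
p₀ = P(outcome | unexposed) = 134/2333 = 0.057437
Under exogeneity and monotonicity, PN = (p₁ − p₀)/p₁.
PN = (0.080963 − 0.057437) / 0.080963 ≈ 0.2906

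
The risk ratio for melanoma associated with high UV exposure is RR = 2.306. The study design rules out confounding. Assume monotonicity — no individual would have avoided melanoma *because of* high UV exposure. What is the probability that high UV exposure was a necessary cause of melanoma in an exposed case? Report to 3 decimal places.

Under exogeneity and monotonicity, PN = (RR − 1) / RR = 1 − 1/RR.
PN = (2.306 − 1) / 2.306 = 1.306 / 2.306 ≈ 0.5663

PN ≈ 0.566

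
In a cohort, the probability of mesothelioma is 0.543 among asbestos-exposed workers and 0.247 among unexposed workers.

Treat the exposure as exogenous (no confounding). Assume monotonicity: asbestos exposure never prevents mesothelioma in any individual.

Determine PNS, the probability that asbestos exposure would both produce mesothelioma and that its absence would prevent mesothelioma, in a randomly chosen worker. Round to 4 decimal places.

PNS ≈ 0.2960

Let p₁ = 0.543, p₀ = 0.247.
Under exogeneity and monotonicity, PNS = p₁ − p₀.
PNS = 0.543 − 0.247 = 0.296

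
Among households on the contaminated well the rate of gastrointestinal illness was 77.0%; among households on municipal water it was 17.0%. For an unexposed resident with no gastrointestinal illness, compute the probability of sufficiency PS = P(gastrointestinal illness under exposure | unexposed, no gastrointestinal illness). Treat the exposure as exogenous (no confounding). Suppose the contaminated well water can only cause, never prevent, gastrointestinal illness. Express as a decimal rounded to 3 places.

PS ≈ 0.723

p₁ = 0.77, p₀ = 0.17.
Under exogeneity and monotonicity, PS = (p₁ − p₀) / (1 − p₀).
PS = (0.77 − 0.17) / (1 − 0.17) = 0.6 / 0.83 ≈ 0.7229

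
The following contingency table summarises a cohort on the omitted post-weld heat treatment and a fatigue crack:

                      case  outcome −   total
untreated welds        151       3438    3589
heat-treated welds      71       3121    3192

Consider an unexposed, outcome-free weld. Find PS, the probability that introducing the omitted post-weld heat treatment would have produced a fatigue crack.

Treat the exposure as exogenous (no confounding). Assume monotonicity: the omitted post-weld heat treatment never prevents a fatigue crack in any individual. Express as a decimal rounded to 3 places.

PS ≈ 0.020

p₁ = P(outcome | exposed) = 151/3589 = 0.042073
p₀ = P(outcome | unexposed) = 71/3192 = 0.022243
Under exogeneity and monotonicity, PS = (p₁ − p₀) / (1 − p₀).
PS = (0.042073 − 0.022243) / (1 − 0.022243) = 0.01983 / 0.97776 ≈ 0.0203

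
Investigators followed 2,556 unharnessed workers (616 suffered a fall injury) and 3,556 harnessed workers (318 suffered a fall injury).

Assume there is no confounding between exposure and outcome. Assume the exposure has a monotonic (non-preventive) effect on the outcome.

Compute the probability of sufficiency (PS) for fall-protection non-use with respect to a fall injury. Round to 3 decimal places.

p₁ = P(outcome | exposed) = 616/2556 = 0.241
p₀ = P(outcome | unexposed) = 318/3556 = 0.089426
Under exogeneity and monotonicity, PS = (p₁ − p₀) / (1 − p₀).
PS = (0.241 − 0.089426) / (1 − 0.089426) = 0.15158 / 0.91057 ≈ 0.1665

PS ≈ 0.166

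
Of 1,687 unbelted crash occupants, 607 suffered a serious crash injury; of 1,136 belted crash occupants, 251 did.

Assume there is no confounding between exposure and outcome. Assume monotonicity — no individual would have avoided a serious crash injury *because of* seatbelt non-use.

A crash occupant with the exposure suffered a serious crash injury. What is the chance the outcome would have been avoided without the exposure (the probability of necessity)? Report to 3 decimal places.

PN ≈ 0.386

p₁ = P(outcome | exposed) = 607/1687 = 0.35981
p₀ = P(outcome | unexposed) = 251/1136 = 0.22095
Under exogeneity and monotonicity, PN = (p₁ − p₀) / p₁.
PN = (0.35981 − 0.22095) / 0.35981 = 0.13886 / 0.35981 ≈ 0.3859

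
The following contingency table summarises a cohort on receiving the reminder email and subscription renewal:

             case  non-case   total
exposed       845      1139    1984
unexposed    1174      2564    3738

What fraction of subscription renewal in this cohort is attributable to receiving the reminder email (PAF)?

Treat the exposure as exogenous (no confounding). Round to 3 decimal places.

PAF ≈ 0.110

p₁ = P(outcome | exposed) = 845/1984 = 0.42591
p₀ = P(outcome | unexposed) = 1174/3738 = 0.31407
Exposure prevalence π = 1984/5722 = 0.34673; overall risk P(Y=1) = 0.35285.
Under exogeneity, PAF = [P(Y=1) − p₀]/P(Y=1).
PAF = (0.35285 − 0.31407) / 0.35285 ≈ 0.1099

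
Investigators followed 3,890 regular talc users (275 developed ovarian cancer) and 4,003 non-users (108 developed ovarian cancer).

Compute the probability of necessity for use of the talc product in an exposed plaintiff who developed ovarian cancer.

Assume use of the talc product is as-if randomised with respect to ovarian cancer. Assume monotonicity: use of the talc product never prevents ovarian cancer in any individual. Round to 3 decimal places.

p₁ = P(outcome | exposed) = 275/3890 = 0.070694
p₀ = P(outcome | unexposed) = 108/4003 = 0.02698
Under exogeneity and monotonicity, PN = (p₁ − p₀) / p₁.
PN = (0.070694 − 0.02698) / 0.070694 = 0.043714 / 0.070694 ≈ 0.6184

PN ≈ 0.618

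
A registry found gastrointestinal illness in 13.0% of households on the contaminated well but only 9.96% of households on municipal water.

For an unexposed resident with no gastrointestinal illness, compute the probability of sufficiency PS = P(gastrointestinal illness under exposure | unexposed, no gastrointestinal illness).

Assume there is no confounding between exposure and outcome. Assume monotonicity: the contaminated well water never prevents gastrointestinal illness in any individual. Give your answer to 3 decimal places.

PS ≈ 0.034

p₁ = 0.13, p₀ = 0.0996.
Under exogeneity and monotonicity, PS = (p₁ − p₀) / (1 − p₀).
PS = (0.13 − 0.0996) / (1 − 0.0996) = 0.0304 / 0.9004 ≈ 0.0338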